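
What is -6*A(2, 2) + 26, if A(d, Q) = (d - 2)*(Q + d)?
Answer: 26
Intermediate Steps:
A(d, Q) = (-2 + d)*(Q + d)
-6*A(2, 2) + 26 = -6*(2**2 - 2*2 - 2*2 + 2*2) + 26 = -6*(4 - 4 - 4 + 4) + 26 = -6*0 + 26 = 0 + 26 = 26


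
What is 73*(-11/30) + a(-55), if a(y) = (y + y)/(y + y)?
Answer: -773/30 ≈ -25.767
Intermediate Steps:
a(y) = 1 (a(y) = (2*y)/((2*y)) = (2*y)*(1/(2*y)) = 1)
73*(-11/30) + a(-55) = 73*(-11/30) + 1 = -803/30 + 1 = -773/30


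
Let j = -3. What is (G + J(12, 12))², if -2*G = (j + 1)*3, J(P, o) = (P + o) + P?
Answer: 1521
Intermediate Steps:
J(P, o) = o + 2*P
G = 3 (G = -(-3 + 1)*3/2 = -(-1)*3 = -½*(-6) = 3)
(G + J(12, 12))² = (3 + (12 + 2*12))² = (3 + (12 + 24))² = (3 + 36)² = 39² = 1521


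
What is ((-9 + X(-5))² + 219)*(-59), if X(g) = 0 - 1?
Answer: -18821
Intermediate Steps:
X(g) = -1
((-9 + X(-5))² + 219)*(-59) = ((-9 - 1)² + 219)*(-59) = ((-10)² + 219)*(-59) = (100 + 219)*(-59) = 319*(-59) = -18821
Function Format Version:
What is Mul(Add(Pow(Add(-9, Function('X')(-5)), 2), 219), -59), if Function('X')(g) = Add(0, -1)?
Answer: -18821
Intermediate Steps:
Function('X')(g) = -1
Mul(Add(Pow(Add(-9, Function('X')(-5)), 2), 219), -59) = Mul(Add(Pow(Add(-9, -1), 2), 219), -59) = Mul(Add(Pow(-10, 2), 219), -59) = Mul(Add(100, 219), -59) = Mul(319, -59) = -18821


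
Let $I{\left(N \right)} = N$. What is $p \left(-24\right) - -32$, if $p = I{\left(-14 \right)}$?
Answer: $368$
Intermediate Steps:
$p = -14$
$p \left(-24\right) - -32 = \left(-14\right) \left(-24\right) - -32 = 336 + \left(40 - 8\right) = 336 + 32 = 368$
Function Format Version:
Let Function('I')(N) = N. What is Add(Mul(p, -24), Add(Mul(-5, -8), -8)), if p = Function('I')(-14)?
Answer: 368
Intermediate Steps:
p = -14
Add(Mul(p, -24), Add(Mul(-5, -8), -8)) = Add(Mul(-14, -24), Add(Mul(-5, -8), -8)) = Add(336, Add(40, -8)) = Add(336, 32) = 368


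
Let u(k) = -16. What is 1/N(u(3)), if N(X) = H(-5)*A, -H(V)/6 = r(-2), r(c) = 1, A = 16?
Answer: -1/96 ≈ -0.010417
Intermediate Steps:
H(V) = -6 (H(V) = -6*1 = -6)
N(X) = -96 (N(X) = -6*16 = -96)
1/N(u(3)) = 1/(-96) = -1/96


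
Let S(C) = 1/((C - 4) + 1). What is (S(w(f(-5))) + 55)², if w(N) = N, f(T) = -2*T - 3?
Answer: 48841/16 ≈ 3052.6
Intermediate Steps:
f(T) = -3 - 2*T
S(C) = 1/(-3 + C) (S(C) = 1/((-4 + C) + 1) = 1/(-3 + C))
(S(w(f(-5))) + 55)² = (1/(-3 + (-3 - 2*(-5))) + 55)² = (1/(-3 + (-3 + 10)) + 55)² = (1/(-3 + 7) + 55)² = (1/4 + 55)² = (¼ + 55)² = (221/4)² = 48841/16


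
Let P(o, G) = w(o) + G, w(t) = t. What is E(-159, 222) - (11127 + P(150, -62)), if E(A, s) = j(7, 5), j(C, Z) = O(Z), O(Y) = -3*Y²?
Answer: -11290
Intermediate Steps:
j(C, Z) = -3*Z²
P(o, G) = G + o (P(o, G) = o + G = G + o)
E(A, s) = -75 (E(A, s) = -3*5² = -3*25 = -75)
E(-159, 222) - (11127 + P(150, -62)) = -75 - (11127 + (-62 + 150)) = -75 - (11127 + 88) = -75 - 1*11215 = -75 - 11215 = -11290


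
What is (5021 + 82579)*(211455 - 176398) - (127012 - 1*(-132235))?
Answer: 3070733953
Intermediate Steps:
(5021 + 82579)*(211455 - 176398) - (127012 - 1*(-132235)) = 87600*35057 - (127012 + 132235) = 3070993200 - 1*259247 = 3070993200 - 259247 = 3070733953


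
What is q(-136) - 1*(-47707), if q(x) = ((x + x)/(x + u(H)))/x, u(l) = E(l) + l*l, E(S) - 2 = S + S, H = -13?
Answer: 429365/9 ≈ 47707.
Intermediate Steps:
E(S) = 2 + 2*S (E(S) = 2 + (S + S) = 2 + 2*S)
u(l) = 2 + l² + 2*l (u(l) = (2 + 2*l) + l*l = (2 + 2*l) + l² = 2 + l² + 2*l)
q(x) = 2/(145 + x) (q(x) = ((x + x)/(x + (2 + (-13)² + 2*(-13))))/x = ((2*x)/(x + (2 + 169 - 26)))/x = ((2*x)/(x + 145))/x = ((2*x)/(145 + x))/x = (2*x/(145 + x))/x = 2/(145 + x))
q(-136) - 1*(-47707) = 2/(145 - 136) - 1*(-47707) = 2/9 + 47707 = 429365/9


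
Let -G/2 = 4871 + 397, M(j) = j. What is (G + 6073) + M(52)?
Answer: -4411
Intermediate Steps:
G = -10536 (G = -2*(4871 + 397) = -2*5268 = -10536)
(G + 6073) + M(52) = (-10536 + 6073) + 52 = -4463 + 52 = -4411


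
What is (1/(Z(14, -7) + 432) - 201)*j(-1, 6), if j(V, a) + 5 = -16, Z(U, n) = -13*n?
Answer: 2207562/523 ≈ 4221.0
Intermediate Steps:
j(V, a) = -21 (j(V, a) = -5 - 16 = -21)
(1/(Z(14, -7) + 432) - 201)*j(-1, 6) = (1/(-13*(-7) + 432) - 201)*(-21) = (1/(91 + 432) - 201)*(-21) = (1/523 - 201)*(-21) = -105122/523*(-21) = 2207562/523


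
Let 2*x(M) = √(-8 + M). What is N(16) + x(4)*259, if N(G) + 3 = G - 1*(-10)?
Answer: 23 + 259*I ≈ 23.0 + 259.0*I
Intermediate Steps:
N(G) = 7 + G (N(G) = -3 + (G - 1*(-10)) = -3 + (G + 10) = -3 + (10 + G) = 7 + G)
x(M) = √(-8 + M)/2
N(16) + x(4)*259 = (7 + 16) + (√(-8 + 4)/2)*259 = 23 + (√(-4)/2)*259 = 23 + ((2*I)/2)*259 = 23 + I*259 = 23 + 259*I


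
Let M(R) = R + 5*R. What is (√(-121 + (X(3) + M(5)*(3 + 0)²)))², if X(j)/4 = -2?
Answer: 141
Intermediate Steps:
M(R) = 6*R
X(j) = -8 (X(j) = 4*(-2) = -8)
(√(-121 + (X(3) + M(5)*(3 + 0)²)))² = (√(-121 + (-8 + (6*5)*(3 + 0)²)))² = (√(-121 + (-8 + 30*3²)))² = (√(-121 + (-8 + 30*9)))² = (√(-121 + (-8 + 270)))² = (√(-121 + 262))² = (√141)² = 141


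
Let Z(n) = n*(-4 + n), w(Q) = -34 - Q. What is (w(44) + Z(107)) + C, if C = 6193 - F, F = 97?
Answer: 17039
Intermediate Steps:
C = 6096 (C = 6193 - 1*97 = 6193 - 97 = 6096)
(w(44) + Z(107)) + C = ((-34 - 1*44) + 107*(-4 + 107)) + 6096 = ((-34 - 44) + 107*103) + 6096 = (-78 + 11021) + 6096 = 10943 + 6096 = 17039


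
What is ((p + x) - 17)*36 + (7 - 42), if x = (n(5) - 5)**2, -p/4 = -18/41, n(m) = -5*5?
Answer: 1304465/41 ≈ 31816.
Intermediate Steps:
n(m) = -25
p = 72/41 (p = -(-72)/41 = -4*(-18/41) = 72/41 ≈ 1.7561)
x = 900 (x = (-25 - 5)**2 = (-30)**2 = 900)
((p + x) - 17)*36 + (7 - 42) = ((72/41 + 900) - 17)*36 + (7 - 42) = (36972/41 - 17)*36 - 35 = (36275/41)*36 - 35 = 1305900/41 - 35 = 1304465/41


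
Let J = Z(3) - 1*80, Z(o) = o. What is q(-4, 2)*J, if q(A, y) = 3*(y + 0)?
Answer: -462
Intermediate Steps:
q(A, y) = 3*y
J = -77 (J = 3 - 1*80 = 3 - 80 = -77)
q(-4, 2)*J = (3*2)*(-77) = 6*(-77) = -462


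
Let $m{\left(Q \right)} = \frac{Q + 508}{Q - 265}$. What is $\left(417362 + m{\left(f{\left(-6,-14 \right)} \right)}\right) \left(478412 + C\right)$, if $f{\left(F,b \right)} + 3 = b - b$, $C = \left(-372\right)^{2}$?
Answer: $\frac{17247545343689}{67} \approx 2.5743 \cdot 10^{11}$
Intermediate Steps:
$C = 138384$
$f{\left(F,b \right)} = -3$ ($f{\left(F,b \right)} = -3 + \left(b - b\right) = -3 + 0 = -3$)
$m{\left(Q \right)} = \frac{508 + Q}{-265 + Q}$
$\left(417362 + m{\left(f{\left(-6,-14 \right)} \right)}\right) \left(478412 + C\right) = \left(417362 + \frac{508 - 3}{-265 - 3}\right) \left(478412 + 138384\right) = \left(417362 + \frac{1}{-268} \cdot 505\right) 616796 = \left(417362 - \frac{505}{268}\right) 616796 = \frac{111852511}{268} \cdot 616796 = \frac{17247545343689}{67}$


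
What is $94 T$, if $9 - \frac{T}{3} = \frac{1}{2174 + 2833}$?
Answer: $\frac{4235828}{1669} \approx 2537.9$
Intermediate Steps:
$T = \frac{45062}{1669}$ ($T = 27 - \frac{3}{2174 + 2833} = 27 - \frac{3}{5007} = 27 - \frac{1}{1669} = \frac{45062}{1669} \approx 26.999$)
$94 T = 94 \cdot \frac{45062}{1669} = \frac{4235828}{1669}$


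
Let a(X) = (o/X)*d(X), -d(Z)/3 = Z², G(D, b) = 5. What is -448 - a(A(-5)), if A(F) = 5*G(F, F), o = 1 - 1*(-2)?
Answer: -223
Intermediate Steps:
o = 3 (o = 1 + 2 = 3)
A(F) = 25 (A(F) = 5*5 = 25)
d(Z) = -3*Z²
a(X) = -9*X (a(X) = (3/X)*(-3*X²) = -9*X)
-448 - a(A(-5)) = -448 - (-9)*25 = -448 - 1*(-225) = -448 + 225 = -223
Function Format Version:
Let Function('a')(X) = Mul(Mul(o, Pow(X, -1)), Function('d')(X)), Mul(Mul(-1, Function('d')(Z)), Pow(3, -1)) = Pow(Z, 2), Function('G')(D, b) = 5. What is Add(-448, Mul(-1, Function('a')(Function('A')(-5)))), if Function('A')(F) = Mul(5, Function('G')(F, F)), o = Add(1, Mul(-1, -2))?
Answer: -223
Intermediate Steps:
o = 3 (o = Add(1, 2) = 3)
Function('A')(F) = 25 (Function('A')(F) = Mul(5, 5) = 25)
Function('d')(Z) = Mul(-3, Pow(Z, 2))
Function('a')(X) = Mul(-9, X) (Function('a')(X) = Mul(Mul(3, Pow(X, -1)), Mul(-3, Pow(X, 2))) = Mul(-9, X))
Add(-448, Mul(-1, Function('a')(Function('A')(-5)))) = Add(-448, Mul(-1, Mul(-9, 25))) = Add(-448, Mul(-1, -225)) = Add(-448, 225) = -223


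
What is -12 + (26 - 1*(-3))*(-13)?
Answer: -389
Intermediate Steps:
-12 + (26 - 1*(-3))*(-13) = -12 + (26 + 3)*(-13) = -12 + 29*(-13) = -12 - 377 = -389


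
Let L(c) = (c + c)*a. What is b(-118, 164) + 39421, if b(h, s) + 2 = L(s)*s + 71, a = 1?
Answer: 93282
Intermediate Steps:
L(c) = 2*c (L(c) = (c + c)*1 = (2*c)*1 = 2*c)
b(h, s) = 69 + 2*s² (b(h, s) = -2 + ((2*s)*s + 71) = -2 + (2*s² + 71) = -2 + (71 + 2*s²) = 69 + 2*s²)
b(-118, 164) + 39421 = (69 + 2*164²) + 39421 = (69 + 2*26896) + 39421 = (69 + 53792) + 39421 = 53861 + 39421 = 93282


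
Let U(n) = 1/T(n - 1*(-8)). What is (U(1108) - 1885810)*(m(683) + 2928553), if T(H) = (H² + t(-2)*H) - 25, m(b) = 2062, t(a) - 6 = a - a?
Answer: -6919983883631159435/1252127 ≈ -5.5266e+12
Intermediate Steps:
t(a) = 6 (t(a) = 6 + (a - a) = 6 + 0 = 6)
T(H) = -25 + H² + 6*H (T(H) = (H² + 6*H) - 25 = -25 + H² + 6*H)
U(n) = 1/(23 + (8 + n)² + 6*n) (U(n) = 1/(-25 + (n - 1*(-8))² + 6*(n - 1*(-8))) = 1/(-25 + (n + 8)² + 6*(n + 8)) = 1/(-25 + (8 + n)² + 6*(8 + n)) = 1/(-25 + (8 + n)² + (48 + 6*n)) = 1/(23 + (8 + n)² + 6*n))
(U(1108) - 1885810)*(m(683) + 2928553) = (1/(87 + 1108² + 22*1108) - 1885810)*(2062 + 2928553) = (1/(87 + 1227664 + 24376) - 1885810)*2930615 = (1/1252127 - 1885810)*2930615 = -2361273617869/1252127*2930615 = -6919983883631159435/1252127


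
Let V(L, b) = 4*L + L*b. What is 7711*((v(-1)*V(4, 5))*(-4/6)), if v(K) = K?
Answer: 185064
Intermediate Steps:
7711*((v(-1)*V(4, 5))*(-4/6)) = 7711*((-4*(4 + 5))*(-4/6)) = 7711*((-4*9)*(-4*⅙)) = 7711*(-1*36*(-⅔)) = 7711*(-36*(-⅔)) = 7711*24 = 185064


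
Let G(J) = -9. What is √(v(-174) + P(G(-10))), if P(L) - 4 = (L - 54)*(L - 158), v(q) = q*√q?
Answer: √(10525 - 174*I*√174) ≈ 103.19 - 11.121*I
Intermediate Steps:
v(q) = q^(3/2)
P(L) = 4 + (-158 + L)*(-54 + L) (P(L) = 4 + (L - 54)*(L - 158) = 4 + (-54 + L)*(-158 + L) = 4 + (-158 + L)*(-54 + L))
√(v(-174) + P(G(-10))) = √((-174)^(3/2) + (8536 + (-9)² - 212*(-9))) = √(-174*I*√174 + (8536 + 81 + 1908)) = √(-174*I*√174 + 10525) = √(10525 - 174*I*√174)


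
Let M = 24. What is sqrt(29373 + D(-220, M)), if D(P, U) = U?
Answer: sqrt(29397) ≈ 171.46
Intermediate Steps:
sqrt(29373 + D(-220, M)) = sqrt(29373 + 24) = sqrt(29397)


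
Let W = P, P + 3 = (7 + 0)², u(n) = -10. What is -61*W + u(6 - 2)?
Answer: -2816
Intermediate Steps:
P = 46 (P = -3 + (7 + 0)² = -3 + 7² = -3 + 49 = 46)
W = 46
-61*W + u(6 - 2) = -61*46 - 10 = -2806 - 10 = -2816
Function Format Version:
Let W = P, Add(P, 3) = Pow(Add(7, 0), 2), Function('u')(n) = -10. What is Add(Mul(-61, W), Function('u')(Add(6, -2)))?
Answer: -2816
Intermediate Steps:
P = 46 (P = Add(-3, Pow(Add(7, 0), 2)) = Add(-3, Pow(7, 2)) = Add(-3, 49) = 46)
W = 46
Add(Mul(-61, W), Function('u')(Add(6, -2))) = Add(Mul(-61, 46), -10) = Add(-2806, -10) = -2816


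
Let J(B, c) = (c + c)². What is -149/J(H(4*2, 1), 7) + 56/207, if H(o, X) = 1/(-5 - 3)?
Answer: -19867/40572 ≈ -0.48967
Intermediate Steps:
H(o, X) = -⅛ (H(o, X) = 1/(-8) = -⅛)
J(B, c) = 4*c² (J(B, c) = (2*c)² = 4*c²)
-149/J(H(4*2, 1), 7) + 56/207 = -149/(4*7²) + 56/207 = -149/(4*49) + 56*(1/207) = -149/196 + 56/207 = -19867/40572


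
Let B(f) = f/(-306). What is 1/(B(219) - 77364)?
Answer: -102/7891201 ≈ -1.2926e-5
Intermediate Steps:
B(f) = -f/306 (B(f) = f*(-1/306) = -f/306)
1/(B(219) - 77364) = 1/(-1/306*219 - 77364) = 1/(-73/102 - 77364) = 1/(-7891201/102) = -102/7891201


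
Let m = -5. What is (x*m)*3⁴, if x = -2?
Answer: 810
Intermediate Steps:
(x*m)*3⁴ = -2*(-5)*3⁴ = 10*81 = 810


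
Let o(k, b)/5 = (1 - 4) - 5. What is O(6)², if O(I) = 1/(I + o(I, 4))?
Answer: 1/1156 ≈ 0.00086505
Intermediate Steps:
o(k, b) = -40 (o(k, b) = 5*((1 - 4) - 5) = 5*(-3 - 5) = 5*(-8) = -40)
O(I) = 1/(-40 + I) (O(I) = 1/(I - 40) = 1/(-40 + I))
O(6)² = (1/(-40 + 6))² = (1/(-34))² = (-1/34)² = 1/1156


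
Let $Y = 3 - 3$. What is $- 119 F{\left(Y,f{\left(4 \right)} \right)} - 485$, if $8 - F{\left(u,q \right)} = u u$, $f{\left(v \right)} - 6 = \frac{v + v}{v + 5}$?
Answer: $-1437$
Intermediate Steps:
$Y = 0$ ($Y = 3 - 3 = 0$)
$f{\left(v \right)} = 6 + \frac{2 v}{5 + v}$ ($f{\left(v \right)} = 6 + \frac{v + v}{v + 5} = 6 + \frac{2 v}{5 + v}$)
$F{\left(u,q \right)} = 8 - u^{2}$ ($F{\left(u,q \right)} = 8 - u u = 8 - u^{2}$)
$- 119 F{\left(Y,f{\left(4 \right)} \right)} - 485 = - 119 \left(8 - 0^{2}\right) - 485 = - 119 \left(8 - 0\right) - 485 = - 119 \left(8 + 0\right) - 485 = \left(-119\right) 8 - 485 = -952 - 485 = -1437$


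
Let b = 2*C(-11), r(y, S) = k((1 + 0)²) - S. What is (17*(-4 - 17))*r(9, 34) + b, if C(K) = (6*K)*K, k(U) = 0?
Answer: 13590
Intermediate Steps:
C(K) = 6*K²
r(y, S) = -S (r(y, S) = 0 - S = -S)
b = 1452 (b = 2*(6*(-11)²) = 2*(6*121) = 2*726 = 1452)
(17*(-4 - 17))*r(9, 34) + b = (17*(-4 - 17))*(-1*34) + 1452 = (17*(-21))*(-34) + 1452 = -357*(-34) + 1452 = 12138 + 1452 = 13590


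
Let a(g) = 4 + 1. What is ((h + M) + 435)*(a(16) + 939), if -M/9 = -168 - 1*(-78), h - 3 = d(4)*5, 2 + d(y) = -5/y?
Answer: 1162772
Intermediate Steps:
a(g) = 5
d(y) = -2 - 5/y
h = -53/4 (h = 3 + (-2 - 5/4)*5 = 3 - 13/4*5 = 3 - 65/4 = -53/4 ≈ -13.250)
M = 810 (M = -9*(-168 - 1*(-78)) = -9*(-168 + 78) = -9*(-90) = 810)
((h + M) + 435)*(a(16) + 939) = ((-53/4 + 810) + 435)*(5 + 939) = (3187/4 + 435)*944 = (4927/4)*944 = 1162772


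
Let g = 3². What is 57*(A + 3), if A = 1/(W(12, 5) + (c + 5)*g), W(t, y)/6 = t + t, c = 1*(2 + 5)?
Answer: 14383/84 ≈ 171.23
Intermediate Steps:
c = 7 (c = 1*7 = 7)
g = 9
W(t, y) = 12*t (W(t, y) = 6*(t + t) = 6*(2*t) = 12*t)
A = 1/252 (A = 1/(12*12 + (7 + 5)*9) = 1/(144 + 12*9) = 1/(144 + 108) = 1/252 ≈ 0.0039683)
57*(A + 3) = 57*(1/252 + 3) = 57*(757/252) = 14383/84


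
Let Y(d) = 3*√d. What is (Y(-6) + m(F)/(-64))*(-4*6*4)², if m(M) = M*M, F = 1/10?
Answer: -36/25 + 27648*I*√6 ≈ -1.44 + 67724.0*I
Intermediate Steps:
F = ⅒ ≈ 0.10000
m(M) = M²
(Y(-6) + m(F)/(-64))*(-4*6*4)² = (3*√(-6) + (⅒)²/(-64))*(-4*6*4)² = (3*(I*√6) + (1/100)*(-1/64))*(-24*4)² = (3*I*√6 - 1/6400)*(-96)² = (-1/6400 + 3*I*√6)*9216 = -36/25 + 27648*I*√6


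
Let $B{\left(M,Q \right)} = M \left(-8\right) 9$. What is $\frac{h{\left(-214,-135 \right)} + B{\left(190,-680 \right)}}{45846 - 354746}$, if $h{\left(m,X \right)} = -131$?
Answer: $\frac{13811}{308900} \approx 0.04471$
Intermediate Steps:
$B{\left(M,Q \right)} = - 72 M$ ($B{\left(M,Q \right)} = - 8 M 9 = - 72 M$)
$\frac{h{\left(-214,-135 \right)} + B{\left(190,-680 \right)}}{45846 - 354746} = \frac{-131 - 13680}{45846 - 354746} = \frac{-131 - 13680}{-308900} = \left(-13811\right) \left(- \frac{1}{308900}\right) = \frac{13811}{308900}$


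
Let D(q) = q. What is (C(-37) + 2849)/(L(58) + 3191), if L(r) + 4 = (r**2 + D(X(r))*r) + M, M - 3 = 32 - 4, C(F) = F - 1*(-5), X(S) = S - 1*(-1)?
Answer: 2817/10004 ≈ 0.28159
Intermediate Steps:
X(S) = 1 + S (X(S) = S + 1 = 1 + S)
C(F) = 5 + F (C(F) = F + 5 = 5 + F)
M = 31 (M = 3 + (32 - 4) = 3 + 28 = 31)
L(r) = 27 + r**2 + r*(1 + r) (L(r) = -4 + ((r**2 + (1 + r)*r) + 31) = -4 + ((r**2 + r*(1 + r)) + 31) = -4 + (31 + r**2 + r*(1 + r)) = 27 + r**2 + r*(1 + r))
(C(-37) + 2849)/(L(58) + 3191) = ((5 - 37) + 2849)/((27 + 58 + 2*58**2) + 3191) = (-32 + 2849)/((27 + 58 + 2*3364) + 3191) = 2817/((27 + 58 + 6728) + 3191) = 2817/(6813 + 3191) = 2817/10004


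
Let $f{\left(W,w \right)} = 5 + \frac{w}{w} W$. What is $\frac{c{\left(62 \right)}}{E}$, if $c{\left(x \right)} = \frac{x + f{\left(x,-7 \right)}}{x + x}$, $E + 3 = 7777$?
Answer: $\frac{129}{963976} \approx 0.00013382$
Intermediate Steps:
$f{\left(W,w \right)} = 5 + W$ ($f{\left(W,w \right)} = 5 + 1 W = 5 + W$)
$E = 7774$ ($E = -3 + 7777 = 7774$)
$c{\left(x \right)} = \frac{5 + 2 x}{2 x}$ ($c{\left(x \right)} = \frac{x + \left(5 + x\right)}{x + x} = \frac{5 + 2 x}{2 x}$)
$\frac{c{\left(62 \right)}}{E} = \frac{\frac{1}{62} \left(\frac{5}{2} + 62\right)}{7774} = \frac{1}{62} \cdot \frac{129}{2} \cdot \frac{1}{7774} = \frac{129}{124} \cdot \frac{1}{7774} = \frac{129}{963976}$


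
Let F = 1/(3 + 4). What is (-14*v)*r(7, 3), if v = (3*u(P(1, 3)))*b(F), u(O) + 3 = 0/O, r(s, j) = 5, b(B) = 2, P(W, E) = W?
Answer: 1260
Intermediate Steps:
F = ⅐ (F = 1/7 = ⅐ ≈ 0.14286)
u(O) = -3 (u(O) = -3 + 0/O = -3 + 0 = -3)
v = -18 (v = (3*(-3))*2 = -9*2 = -18)
(-14*v)*r(7, 3) = -14*(-18)*5 = 252*5 = 1260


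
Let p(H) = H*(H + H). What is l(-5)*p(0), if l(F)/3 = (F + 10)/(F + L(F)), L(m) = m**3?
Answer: 0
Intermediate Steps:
p(H) = 2*H**2 (p(H) = H*(2*H) = 2*H**2)
l(F) = 3*(10 + F)/(F + F**3) (l(F) = 3*((F + 10)/(F + F**3)) = 3*((10 + F)/(F + F**3)) = 3*(10 + F)/(F + F**3))
l(-5)*p(0) = ((30 + 3*(-5))/(-5 + (-5)**3))*(2*0**2) = ((30 - 15)/(-5 - 125))*(2*0) = (15/(-130))*0 = -1/130*15*0 = -3/26*0 = 0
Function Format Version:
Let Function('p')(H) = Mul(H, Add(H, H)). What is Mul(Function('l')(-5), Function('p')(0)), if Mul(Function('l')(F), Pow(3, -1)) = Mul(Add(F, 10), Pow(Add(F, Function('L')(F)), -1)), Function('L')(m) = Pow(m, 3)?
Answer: 0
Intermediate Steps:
Function('p')(H) = Mul(2, Pow(H, 2)) (Function('p')(H) = Mul(H, Mul(2, H)) = Mul(2, Pow(H, 2)))
Function('l')(F) = Mul(3, Pow(Add(F, Pow(F, 3)), -1), Add(10, F)) (Function('l')(F) = Mul(3, Mul(Add(F, 10), Pow(Add(F, Pow(F, 3)), -1))) = Mul(3, Mul(Add(10, F), Pow(Add(F, Pow(F, 3)), -1))) = Mul(3, Mul(Pow(Add(F, Pow(F, 3)), -1), Add(10, F))) = Mul(3, Pow(Add(F, Pow(F, 3)), -1), Add(10, F)))
Mul(Function('l')(-5), Function('p')(0)) = Mul(Mul(Pow(Add(-5, Pow(-5, 3)), -1), Add(30, Mul(3, -5))), Mul(2, Pow(0, 2))) = Mul(Mul(Pow(Add(-5, -125), -1), Add(30, -15)), Mul(2, 0)) = Mul(Mul(Pow(-130, -1), 15), 0) = Mul(Mul(Rational(-1, 130), 15), 0) = Mul(Rational(-3, 26), 0) = 0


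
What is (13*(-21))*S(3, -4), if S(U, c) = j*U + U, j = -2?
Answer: 819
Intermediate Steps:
S(U, c) = -U (S(U, c) = -2*U + U = -U)
(13*(-21))*S(3, -4) = (13*(-21))*(-1*3) = -273*(-3) = 819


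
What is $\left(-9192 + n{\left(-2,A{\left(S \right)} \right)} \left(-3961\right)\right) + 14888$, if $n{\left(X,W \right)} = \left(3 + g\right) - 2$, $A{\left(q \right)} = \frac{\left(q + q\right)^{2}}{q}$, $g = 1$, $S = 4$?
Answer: $-2226$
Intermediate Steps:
$A{\left(q \right)} = 4 q$ ($A{\left(q \right)} = \frac{\left(2 q\right)^{2}}{q} = \frac{4 q^{2}}{q} = 4 q$)
$n{\left(X,W \right)} = 2$ ($n{\left(X,W \right)} = \left(3 + 1\right) - 2 = 4 - 2 = 2$)
$\left(-9192 + n{\left(-2,A{\left(S \right)} \right)} \left(-3961\right)\right) + 14888 = \left(-9192 + 2 \left(-3961\right)\right) + 14888 = \left(-9192 - 7922\right) + 14888 = -17114 + 14888 = -2226$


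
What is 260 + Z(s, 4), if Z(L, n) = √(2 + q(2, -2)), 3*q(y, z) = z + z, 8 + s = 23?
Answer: 260 + √6/3 ≈ 260.82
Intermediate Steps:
s = 15 (s = -8 + 23 = 15)
q(y, z) = 2*z/3 (q(y, z) = (z + z)/3 = (2*z)/3 = 2*z/3)
Z(L, n) = √6/3 (Z(L, n) = √(2 + (⅔)*(-2)) = √(2 - 4/3) = √(⅔) = √6/3)
260 + Z(s, 4) = 260 + √6/3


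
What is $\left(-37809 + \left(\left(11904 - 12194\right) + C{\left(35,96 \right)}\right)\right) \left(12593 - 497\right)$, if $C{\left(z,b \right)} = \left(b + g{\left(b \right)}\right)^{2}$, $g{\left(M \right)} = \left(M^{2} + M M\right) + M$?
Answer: $4195077590592$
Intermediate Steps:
$g{\left(M \right)} = M + 2 M^{2}$ ($g{\left(M \right)} = \left(M^{2} + M^{2}\right) + M = 2 M^{2} + M = M + 2 M^{2}$)
$C{\left(z,b \right)} = \left(b + b \left(1 + 2 b\right)\right)^{2}$
$\left(-37809 + \left(\left(11904 - 12194\right) + C{\left(35,96 \right)}\right)\right) \left(12593 - 497\right) = \left(-37809 + \left(\left(11904 - 12194\right) + 4 \cdot 96^{2} \left(1 + 96\right)^{2}\right)\right) \left(12593 - 497\right) = \left(-37809 - \left(290 - 36864 \cdot 97^{2}\right)\right) 12096 = \left(-37809 - \left(290 - 346853376\right)\right) 12096 = \left(-37809 + \left(-290 + 346853376\right)\right) 12096 = \left(-37809 + 346853086\right) 12096 = 346815277 \cdot 12096 = 4195077590592$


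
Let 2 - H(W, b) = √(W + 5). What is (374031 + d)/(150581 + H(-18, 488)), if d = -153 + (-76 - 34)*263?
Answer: 25971652342/11337619951 + 172474*I*√13/11337619951 ≈ 2.2907 + 5.485e-5*I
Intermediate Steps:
H(W, b) = 2 - √(5 + W) (H(W, b) = 2 - √(W + 5) = 2 - √(5 + W))
d = -29083 (d = -153 - 110*263 = -153 - 28930 = -29083)
(374031 + d)/(150581 + H(-18, 488)) = (374031 - 29083)/(150581 + (2 - √(5 - 18))) = 344948/(150581 + (2 - √(-13))) = 344948/(150581 + (2 - I*√13)) = 344948/(150583 - I*√13)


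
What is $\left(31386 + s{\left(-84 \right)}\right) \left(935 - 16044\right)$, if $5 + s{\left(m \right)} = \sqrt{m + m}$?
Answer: $-474135529 - 30218 i \sqrt{42} \approx -4.7414 \cdot 10^{8} - 1.9584 \cdot 10^{5} i$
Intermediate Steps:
$s{\left(m \right)} = -5 + \sqrt{2} \sqrt{m}$ ($s{\left(m \right)} = -5 + \sqrt{m + m} = -5 + \sqrt{2 m} = -5 + \sqrt{2} \sqrt{m}$)
$\left(31386 + s{\left(-84 \right)}\right) \left(935 - 16044\right) = \left(31386 - \left(5 - \sqrt{2} \sqrt{-84}\right)\right) \left(935 - 16044\right) = \left(31386 - \left(5 - \sqrt{2} \cdot 2 i \sqrt{21}\right)\right) \left(-15109\right) = \left(31386 - \left(5 - 2 i \sqrt{42}\right)\right) \left(-15109\right) = \left(31381 + 2 i \sqrt{42}\right) \left(-15109\right) = -474135529 - 30218 i \sqrt{42}$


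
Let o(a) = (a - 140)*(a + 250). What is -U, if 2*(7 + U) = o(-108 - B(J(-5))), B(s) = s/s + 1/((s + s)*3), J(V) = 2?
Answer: 5056415/288 ≈ 17557.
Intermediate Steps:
B(s) = 1 + 1/(6*s) (B(s) = 1 + (⅓)/(2*s) = 1 + (1/(2*s))*(⅓) = 1 + 1/(6*s))
o(a) = (-140 + a)*(250 + a)
U = -5056415/288 (U = -7 + (-35000 + (-108 - (⅙ + 2)/2)² + 110*(-108 - (⅙ + 2)/2))/2 = -7 + (-35000 + (-108 - 13/(2*6))² + 110*(-108 - 13/(2*6)))/2 = -7 + (-35000 + (-108 - 1*13/12)² + 110*(-108 - 1*13/12))/2 = -7 + (-35000 + (-108 - 13/12)² + 110*(-108 - 13/12))/2 = -7 + (-35000 + (-1309/12)² + 110*(-1309/12))/2 = -7 + (-35000 + 1713481/144 - 71995/6)/2 = -7 + (½)*(-5054399/144) = -7 - 5054399/288 = -5056415/288 ≈ -17557.)
-U = -1*(-5056415/288) = 5056415/288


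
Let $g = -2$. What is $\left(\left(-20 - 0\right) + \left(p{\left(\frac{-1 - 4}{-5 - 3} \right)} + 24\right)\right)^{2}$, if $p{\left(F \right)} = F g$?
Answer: $\frac{121}{16} \approx 7.5625$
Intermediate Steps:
$p{\left(F \right)} = - 2 F$ ($p{\left(F \right)} = F \left(-2\right) = - 2 F$)
$\left(\left(-20 - 0\right) + \left(p{\left(\frac{-1 - 4}{-5 - 3} \right)} + 24\right)\right)^{2} = \left(\left(-20 - 0\right) + \left(- 2 \frac{-1 - 4}{-5 - 3} + 24\right)\right)^{2} = \left(\left(-20 + 0\right) + \left(- 2 \left(- \frac{5}{-8}\right) + 24\right)\right)^{2} = \left(-20 + \left(- 2 \left(\left(-5\right) \left(- \frac{1}{8}\right)\right) + 24\right)\right)^{2} = \left(-20 + \left(\left(-2\right) \frac{5}{8} + 24\right)\right)^{2} = \left(-20 + \left(- \frac{5}{4} + 24\right)\right)^{2} = \left(-20 + \frac{91}{4}\right)^{2} = \left(\frac{11}{4}\right)^{2} = \frac{121}{16}$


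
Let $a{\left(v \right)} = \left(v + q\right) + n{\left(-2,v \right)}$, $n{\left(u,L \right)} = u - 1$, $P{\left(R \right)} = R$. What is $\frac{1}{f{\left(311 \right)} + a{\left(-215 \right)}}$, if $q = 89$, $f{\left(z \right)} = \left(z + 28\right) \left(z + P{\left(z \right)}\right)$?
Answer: $\frac{1}{210729} \approx 4.7454 \cdot 10^{-6}$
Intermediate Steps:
$n{\left(u,L \right)} = -1 + u$
$f{\left(z \right)} = 2 z \left(28 + z\right)$ ($f{\left(z \right)} = \left(z + 28\right) \left(z + z\right) = \left(28 + z\right) 2 z = 2 z \left(28 + z\right)$)
$a{\left(v \right)} = 86 + v$ ($a{\left(v \right)} = \left(v + 89\right) - 3 = \left(89 + v\right) - 3 = 86 + v$)
$\frac{1}{f{\left(311 \right)} + a{\left(-215 \right)}} = \frac{1}{2 \cdot 311 \left(28 + 311\right) + \left(86 - 215\right)} = \frac{1}{2 \cdot 311 \cdot 339 - 129} = \frac{1}{210858 - 129} = \frac{1}{210729}$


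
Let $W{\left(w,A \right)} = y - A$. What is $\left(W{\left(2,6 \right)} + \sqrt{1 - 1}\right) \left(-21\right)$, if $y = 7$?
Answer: $-21$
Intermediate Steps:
$W{\left(w,A \right)} = 7 - A$
$\left(W{\left(2,6 \right)} + \sqrt{1 - 1}\right) \left(-21\right) = \left(\left(7 - 6\right) + \sqrt{1 - 1}\right) \left(-21\right) = \left(\left(7 - 6\right) + \sqrt{0}\right) \left(-21\right) = \left(1 + 0\right) \left(-21\right) = 1 \left(-21\right) = -21$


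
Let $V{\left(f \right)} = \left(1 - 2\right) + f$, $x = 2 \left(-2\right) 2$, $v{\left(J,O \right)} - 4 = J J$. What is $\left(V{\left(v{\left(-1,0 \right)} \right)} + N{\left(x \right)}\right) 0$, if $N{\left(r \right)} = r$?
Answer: $0$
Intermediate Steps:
$v{\left(J,O \right)} = 4 + J^{2}$ ($v{\left(J,O \right)} = 4 + J J = 4 + J^{2}$)
$x = -8$ ($x = \left(-4\right) 2 = -8$)
$V{\left(f \right)} = -1 + f$
$\left(V{\left(v{\left(-1,0 \right)} \right)} + N{\left(x \right)}\right) 0 = \left(\left(-1 + \left(4 + \left(-1\right)^{2}\right)\right) - 8\right) 0 = \left(\left(-1 + \left(4 + 1\right)\right) - 8\right) 0 = \left(\left(-1 + 5\right) - 8\right) 0 = \left(4 - 8\right) 0 = \left(-4\right) 0 = 0$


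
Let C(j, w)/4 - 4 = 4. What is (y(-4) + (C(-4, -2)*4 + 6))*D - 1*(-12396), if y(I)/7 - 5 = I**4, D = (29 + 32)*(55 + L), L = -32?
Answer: 2763679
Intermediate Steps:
C(j, w) = 32 (C(j, w) = 16 + 4*4 = 16 + 16 = 32)
D = 1403 (D = (29 + 32)*(55 - 32) = 61*23 = 1403)
y(I) = 35 + 7*I**4
(y(-4) + (C(-4, -2)*4 + 6))*D - 1*(-12396) = ((35 + 7*(-4)**4) + (32*4 + 6))*1403 - 1*(-12396) = ((35 + 7*256) + (128 + 6))*1403 + 12396 = ((35 + 1792) + 134)*1403 + 12396 = (1827 + 134)*1403 + 12396 = 1961*1403 + 12396 = 2751283 + 12396 = 2763679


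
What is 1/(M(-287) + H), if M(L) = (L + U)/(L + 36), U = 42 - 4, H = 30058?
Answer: 251/7544807 ≈ 3.3268e-5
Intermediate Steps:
U = 38
M(L) = (38 + L)/(36 + L) (M(L) = (L + 38)/(L + 36) = (38 + L)/(36 + L))
1/(M(-287) + H) = 1/((38 - 287)/(36 - 287) + 30058) = 1/(-249/(-251) + 30058) = 1/(-1/251*(-249) + 30058) = 1/(249/251 + 30058) = 1/(7544807/251) = 251/7544807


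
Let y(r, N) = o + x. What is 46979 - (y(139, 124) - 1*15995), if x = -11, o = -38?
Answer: 63023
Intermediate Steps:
y(r, N) = -49 (y(r, N) = -38 - 11 = -49)
46979 - (y(139, 124) - 1*15995) = 46979 - (-49 - 1*15995) = 46979 - (-49 - 15995) = 46979 - 1*(-16044) = 46979 + 16044 = 63023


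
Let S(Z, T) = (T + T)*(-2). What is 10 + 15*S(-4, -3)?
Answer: 190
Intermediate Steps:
S(Z, T) = -4*T (S(Z, T) = (2*T)*(-2) = -4*T)
10 + 15*S(-4, -3) = 10 + 15*(-4*(-3)) = 10 + 15*12 = 10 + 180 = 190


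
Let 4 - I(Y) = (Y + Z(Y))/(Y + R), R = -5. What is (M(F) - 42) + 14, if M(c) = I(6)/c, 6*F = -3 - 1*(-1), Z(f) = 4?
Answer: -10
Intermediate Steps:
F = -⅓ (F = (-3 - 1*(-1))/6 = (-3 + 1)/6 = (⅙)*(-2) = -⅓ ≈ -0.33333)
I(Y) = 4 - (4 + Y)/(-5 + Y) (I(Y) = 4 - (Y + 4)/(Y - 5) = 4 - (4 + Y)/(-5 + Y))
M(c) = -6/c (M(c) = (3*(-8 + 6)/(-5 + 6))/c = (3*(-2)/1)/c = (3*1*(-2))/c = -6/c)
(M(F) - 42) + 14 = (-6/(-⅓) - 42) + 14 = (-6*(-3) - 42) + 14 = (18 - 42) + 14 = -24 + 14 = -10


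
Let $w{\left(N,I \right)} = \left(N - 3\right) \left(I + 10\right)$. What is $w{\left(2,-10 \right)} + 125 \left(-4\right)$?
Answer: $-500$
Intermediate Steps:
$w{\left(N,I \right)} = \left(-3 + N\right) \left(10 + I\right)$
$w{\left(2,-10 \right)} + 125 \left(-4\right) = \left(-30 - -30 + 10 \cdot 2 - 20\right) + 125 \left(-4\right) = \left(-30 + 30 + 20 - 20\right) - 500 = 0 - 500 = -500$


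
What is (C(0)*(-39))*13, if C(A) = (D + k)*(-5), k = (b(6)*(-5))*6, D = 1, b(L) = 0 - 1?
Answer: 78585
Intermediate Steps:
b(L) = -1
k = 30 (k = -1*(-5)*6 = 5*6 = 30)
C(A) = -155 (C(A) = (1 + 30)*(-5) = 31*(-5) = -155)
(C(0)*(-39))*13 = -155*(-39)*13 = 6045*13 = 78585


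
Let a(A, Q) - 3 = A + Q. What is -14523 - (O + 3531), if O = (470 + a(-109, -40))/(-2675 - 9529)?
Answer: -2040099/113 ≈ -18054.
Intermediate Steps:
a(A, Q) = 3 + A + Q (a(A, Q) = 3 + (A + Q) = 3 + A + Q)
O = -3/113 (O = (470 + (3 - 109 - 40))/(-2675 - 9529) = (470 - 146)/(-12204) = 324*(-1/12204) = -3/113 ≈ -0.026549)
-14523 - (O + 3531) = -14523 - (-3/113 + 3531) = -14523 - 1*399000/113 = -14523 - 399000/113 = -2040099/113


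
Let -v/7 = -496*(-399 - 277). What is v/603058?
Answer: -1173536/301529 ≈ -3.8920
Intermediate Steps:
v = -2347072 (v = -(-3472)*(-399 - 277) = -(-3472)*(-676) = -7*335296 = -2347072)
v/603058 = -2347072/603058 = -2347072*1/603058 = -1173536/301529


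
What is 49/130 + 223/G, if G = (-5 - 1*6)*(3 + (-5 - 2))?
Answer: 15573/2860 ≈ 5.4451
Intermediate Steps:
G = 44 (G = (-5 - 6)*(3 - 7) = -11*(-4) = 44)
49/130 + 223/G = 49/130 + 223/44 = 15573/2860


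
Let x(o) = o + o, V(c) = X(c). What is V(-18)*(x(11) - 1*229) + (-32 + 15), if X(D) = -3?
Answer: 604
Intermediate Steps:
V(c) = -3
x(o) = 2*o
V(-18)*(x(11) - 1*229) + (-32 + 15) = -3*(2*11 - 1*229) + (-32 + 15) = -3*(22 - 229) - 17 = -3*(-207) - 17 = 621 - 17 = 604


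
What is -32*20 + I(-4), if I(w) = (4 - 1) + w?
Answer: -641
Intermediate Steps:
I(w) = 3 + w
-32*20 + I(-4) = -32*20 + (3 - 4) = -640 - 1 = -641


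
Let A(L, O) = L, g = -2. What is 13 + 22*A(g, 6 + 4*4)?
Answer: -31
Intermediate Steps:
13 + 22*A(g, 6 + 4*4) = 13 + 22*(-2) = 13 - 44 = -31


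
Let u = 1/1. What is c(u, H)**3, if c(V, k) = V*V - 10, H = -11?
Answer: -729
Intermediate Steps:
u = 1
c(V, k) = -10 + V**2 (c(V, k) = V**2 - 10 = -10 + V**2)
c(u, H)**3 = (-10 + 1**2)**3 = (-10 + 1)**3 = (-9)**3 = -729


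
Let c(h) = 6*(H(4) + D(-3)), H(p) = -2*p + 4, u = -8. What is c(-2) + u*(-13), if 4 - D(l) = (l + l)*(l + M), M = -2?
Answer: -76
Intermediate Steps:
D(l) = 4 - 2*l*(-2 + l) (D(l) = 4 - (l + l)*(l - 2) = 4 - 2*l*(-2 + l))
H(p) = 4 - 2*p
c(h) = -180 (c(h) = 6*((4 - 2*4) + (4 - 2*(-3)² + 4*(-3))) = 6*((4 - 8) + (4 - 2*9 - 12)) = 6*(-4 + (4 - 18 - 12)) = 6*(-4 - 26) = 6*(-30) = -180)
c(-2) + u*(-13) = -180 - 8*(-13) = -180 + 104 = -76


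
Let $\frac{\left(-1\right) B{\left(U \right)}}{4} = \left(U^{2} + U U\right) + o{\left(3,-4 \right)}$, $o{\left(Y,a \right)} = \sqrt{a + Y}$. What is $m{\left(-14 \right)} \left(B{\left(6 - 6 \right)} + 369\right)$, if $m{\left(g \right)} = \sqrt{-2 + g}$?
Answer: $16 + 1476 i \approx 16.0 + 1476.0 i$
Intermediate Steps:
$o{\left(Y,a \right)} = \sqrt{Y + a}$
$B{\left(U \right)} = - 8 U^{2} - 4 i$ ($B{\left(U \right)} = - 4 \left(\left(U^{2} + U U\right) + \sqrt{3 - 4}\right) = - 4 \left(\left(U^{2} + U^{2}\right) + \sqrt{-1}\right) = - 4 \left(2 U^{2} + i\right) = - 4 \left(i + 2 U^{2}\right) = - 8 U^{2} - 4 i$)
$m{\left(-14 \right)} \left(B{\left(6 - 6 \right)} + 369\right) = \sqrt{-2 - 14} \left(\left(- 8 \left(6 - 6\right)^{2} - 4 i\right) + 369\right) = \sqrt{-16} \left(\left(- 8 \left(6 - 6\right)^{2} - 4 i\right) + 369\right) = 4 i \left(\left(- 8 \cdot 0^{2} - 4 i\right) + 369\right) = 4 i \left(\left(\left(-8\right) 0 - 4 i\right) + 369\right) = 4 i \left(\left(0 - 4 i\right) + 369\right) = 4 i \left(- 4 i + 369\right) = 4 i \left(369 - 4 i\right)$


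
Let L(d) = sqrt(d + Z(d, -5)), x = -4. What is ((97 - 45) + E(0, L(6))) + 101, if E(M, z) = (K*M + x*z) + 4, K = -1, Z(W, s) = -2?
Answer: 149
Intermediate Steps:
L(d) = sqrt(-2 + d) (L(d) = sqrt(d - 2) = sqrt(-2 + d))
E(M, z) = 4 - M - 4*z (E(M, z) = (-M - 4*z) + 4 = 4 - M - 4*z)
((97 - 45) + E(0, L(6))) + 101 = ((97 - 45) + (4 - 1*0 - 4*sqrt(-2 + 6))) + 101 = (52 + (4 + 0 - 4*sqrt(4))) + 101 = (52 + (4 + 0 - 4*2)) + 101 = (52 + (4 + 0 - 8)) + 101 = (52 - 4) + 101 = 48 + 101 = 149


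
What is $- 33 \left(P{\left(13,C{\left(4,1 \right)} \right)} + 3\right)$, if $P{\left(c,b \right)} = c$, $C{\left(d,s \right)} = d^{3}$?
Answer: $-528$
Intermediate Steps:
$- 33 \left(P{\left(13,C{\left(4,1 \right)} \right)} + 3\right) = - 33 \left(13 + 3\right) = \left(-33\right) 16 = -528$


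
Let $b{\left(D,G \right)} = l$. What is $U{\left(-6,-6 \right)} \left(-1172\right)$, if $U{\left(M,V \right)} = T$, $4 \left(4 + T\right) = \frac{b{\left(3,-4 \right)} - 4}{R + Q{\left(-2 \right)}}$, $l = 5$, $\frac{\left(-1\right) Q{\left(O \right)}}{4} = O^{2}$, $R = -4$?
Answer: $\frac{94053}{20} \approx 4702.6$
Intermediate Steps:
$Q{\left(O \right)} = - 4 O^{2}$
$b{\left(D,G \right)} = 5$
$T = - \frac{321}{80}$ ($T = -4 + \frac{\left(5 - 4\right) \frac{1}{-4 - 4 \left(-2\right)^{2}}}{4} = -4 + \frac{1 \frac{1}{-4 - 16}}{4} = -4 + \frac{1 \frac{1}{-20}}{4} = -4 + \frac{1 \left(- \frac{1}{20}\right)}{4} = -4 + \frac{1}{4} \left(- \frac{1}{20}\right) = -4 - \frac{1}{80} = - \frac{321}{80} \approx -4.0125$)
$U{\left(M,V \right)} = - \frac{321}{80}$
$U{\left(-6,-6 \right)} \left(-1172\right) = \left(- \frac{321}{80}\right) \left(-1172\right) = \frac{94053}{20}$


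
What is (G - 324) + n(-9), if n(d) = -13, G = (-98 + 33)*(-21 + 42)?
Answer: -1702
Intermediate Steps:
G = -1365 (G = -65*21 = -1365)
(G - 324) + n(-9) = (-1365 - 324) - 13 = -1689 - 13 = -1702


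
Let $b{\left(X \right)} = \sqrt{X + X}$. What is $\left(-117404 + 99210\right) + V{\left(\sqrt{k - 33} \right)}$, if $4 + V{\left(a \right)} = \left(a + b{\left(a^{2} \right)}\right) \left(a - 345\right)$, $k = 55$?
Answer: $-18176 - 690 \sqrt{11} - 345 \sqrt{22} + 22 \sqrt{2} \approx -22052.0$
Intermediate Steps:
$b{\left(X \right)} = \sqrt{2} \sqrt{X}$ ($b{\left(X \right)} = \sqrt{2 X} = \sqrt{2} \sqrt{X}$)
$V{\left(a \right)} = -4 + \left(-345 + a\right) \left(a + \sqrt{2} \sqrt{a^{2}}\right)$ ($V{\left(a \right)} = -4 + \left(a + \sqrt{2} \sqrt{a^{2}}\right) \left(a - 345\right) = -4 + \left(a + \sqrt{2} \sqrt{a^{2}}\right) \left(-345 + a\right) = -4 + \left(-345 + a\right) \left(a + \sqrt{2} \sqrt{a^{2}}\right)$)
$\left(-117404 + 99210\right) + V{\left(\sqrt{k - 33} \right)} = \left(-117404 + 99210\right) - \left(4 - 22 + 345 \sqrt{55 - 33} + 345 \sqrt{2} \sqrt{\left(\sqrt{55 - 33}\right)^{2}} - \sqrt{55 - 33} \sqrt{2} \sqrt{\left(\sqrt{55 - 33}\right)^{2}}\right) = -18194 - \left(4 - 22 + 345 \sqrt{22} + 345 \sqrt{2} \sqrt{\left(\sqrt{22}\right)^{2}} - \sqrt{22} \sqrt{2} \sqrt{\left(\sqrt{22}\right)^{2}}\right) = -18194 - \left(-18 + 345 \sqrt{22} + 345 \sqrt{2} \sqrt{22} - \sqrt{22} \sqrt{2} \sqrt{22}\right) = -18194 - \left(-18 - 22 \sqrt{2} + 345 \sqrt{22} + 690 \sqrt{11}\right) = -18176 - 690 \sqrt{11} - 345 \sqrt{22} + 22 \sqrt{2}$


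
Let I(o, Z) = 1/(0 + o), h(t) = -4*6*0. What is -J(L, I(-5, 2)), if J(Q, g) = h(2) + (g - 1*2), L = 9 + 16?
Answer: 11/5 ≈ 2.2000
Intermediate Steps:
h(t) = 0 (h(t) = -24*0 = 0)
I(o, Z) = 1/o
L = 25
J(Q, g) = -2 + g (J(Q, g) = 0 + (g - 1*2) = 0 + (g - 2) = 0 + (-2 + g) = -2 + g)
-J(L, I(-5, 2)) = -(-2 + 1/(-5)) = -(-2 - 1/5) = -1*(-11/5) = 11/5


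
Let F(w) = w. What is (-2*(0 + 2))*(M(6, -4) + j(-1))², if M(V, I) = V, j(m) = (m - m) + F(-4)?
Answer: -16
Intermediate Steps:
j(m) = -4 (j(m) = (m - m) - 4 = 0 - 4 = -4)
(-2*(0 + 2))*(M(6, -4) + j(-1))² = (-2*(0 + 2))*(6 - 4)² = -2*2*2² = -4*4 = -16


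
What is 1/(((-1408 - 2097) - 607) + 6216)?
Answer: 1/2104 ≈ 0.00047529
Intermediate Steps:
1/(((-1408 - 2097) - 607) + 6216) = 1/((-3505 - 607) + 6216) = 1/(-4112 + 6216) = 1/2104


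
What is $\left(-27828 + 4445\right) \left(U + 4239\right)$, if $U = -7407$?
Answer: $74077344$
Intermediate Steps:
$\left(-27828 + 4445\right) \left(U + 4239\right) = \left(-27828 + 4445\right) \left(-7407 + 4239\right) = \left(-23383\right) \left(-3168\right) = 74077344$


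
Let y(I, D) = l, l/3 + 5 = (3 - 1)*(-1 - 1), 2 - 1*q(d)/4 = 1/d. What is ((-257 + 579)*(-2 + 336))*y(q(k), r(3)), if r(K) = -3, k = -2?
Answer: -2903796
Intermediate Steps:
q(d) = 8 - 4/d
l = -27 (l = -15 + 3*((3 - 1)*(-1 - 1)) = -15 + 3*(2*(-2)) = -15 + 3*(-4) = -15 - 12 = -27)
y(I, D) = -27
((-257 + 579)*(-2 + 336))*y(q(k), r(3)) = ((-257 + 579)*(-2 + 336))*(-27) = (322*334)*(-27) = 107548*(-27) = -2903796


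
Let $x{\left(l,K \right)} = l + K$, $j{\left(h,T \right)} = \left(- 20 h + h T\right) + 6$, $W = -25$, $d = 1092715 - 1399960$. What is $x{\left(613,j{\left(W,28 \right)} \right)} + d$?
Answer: $-306826$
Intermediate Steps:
$d = -307245$
$j{\left(h,T \right)} = 6 - 20 h + T h$ ($j{\left(h,T \right)} = \left(- 20 h + T h\right) + 6 = 6 - 20 h + T h$)
$x{\left(l,K \right)} = K + l$
$x{\left(613,j{\left(W,28 \right)} \right)} + d = \left(\left(6 - -500 + 28 \left(-25\right)\right) + 613\right) - 307245 = \left(\left(6 + 500 - 700\right) + 613\right) - 307245 = \left(-194 + 613\right) - 307245 = 419 - 307245 = -306826$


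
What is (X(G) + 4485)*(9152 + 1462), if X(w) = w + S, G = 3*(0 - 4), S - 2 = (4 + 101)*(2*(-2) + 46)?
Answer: 94305390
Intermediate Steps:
S = 4412 (S = 2 + (4 + 101)*(2*(-2) + 46) = 2 + 105*(-4 + 46) = 2 + 105*42 = 2 + 4410 = 4412)
G = -12 (G = 3*(-4) = -12)
X(w) = 4412 + w (X(w) = w + 4412 = 4412 + w)
(X(G) + 4485)*(9152 + 1462) = ((4412 - 12) + 4485)*(9152 + 1462) = (4400 + 4485)*10614 = 8885*10614 = 94305390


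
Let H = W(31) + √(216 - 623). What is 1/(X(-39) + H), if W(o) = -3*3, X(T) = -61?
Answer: -70/5307 - I*√407/5307 ≈ -0.01319 - 0.0038014*I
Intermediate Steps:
W(o) = -9
H = -9 + I*√407 (H = -9 + √(216 - 623) = -9 + √(-407) = -9 + I*√407 ≈ -9.0 + 20.174*I)
1/(X(-39) + H) = 1/(-61 + (-9 + I*√407)) = 1/(-70 + I*√407)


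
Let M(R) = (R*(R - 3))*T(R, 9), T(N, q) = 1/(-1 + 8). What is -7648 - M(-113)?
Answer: -66644/7 ≈ -9520.6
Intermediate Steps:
T(N, q) = ⅐ (T(N, q) = 1/7 = ⅐)
M(R) = R*(-3 + R)/7 (M(R) = (R*(R - 3))*(⅐) = (R*(-3 + R))*(⅐) = R*(-3 + R)/7)
-7648 - M(-113) = -7648 - (-113)*(-3 - 113)/7 = -7648 - (-113)*(-116)/7 = -7648 - 1*13108/7 = -7648 - 13108/7 = -66644/7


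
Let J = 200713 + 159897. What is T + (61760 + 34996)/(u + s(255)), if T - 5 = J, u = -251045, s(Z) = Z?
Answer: 45219269547/125395 ≈ 3.6061e+5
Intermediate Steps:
J = 360610
T = 360615 (T = 5 + 360610 = 360615)
T + (61760 + 34996)/(u + s(255)) = 360615 + (61760 + 34996)/(-251045 + 255) = 360615 + 96756/(-250790) = 360615 + 96756*(-1/250790) = 360615 - 48378/125395 = 45219269547/125395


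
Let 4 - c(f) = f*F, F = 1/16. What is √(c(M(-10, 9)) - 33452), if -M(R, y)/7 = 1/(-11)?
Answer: 3*I*√7195045/44 ≈ 182.89*I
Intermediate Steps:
F = 1/16 ≈ 0.062500
M(R, y) = 7/11 (M(R, y) = -7/(-11) = -7*(-1/11) = 7/11)
c(f) = 4 - f/16
√(c(M(-10, 9)) - 33452) = √((4 - 1/16*7/11) - 33452) = √((4 - 7/176) - 33452) = √(697/176 - 33452) = √(-5886855/176) = 3*I*√7195045/44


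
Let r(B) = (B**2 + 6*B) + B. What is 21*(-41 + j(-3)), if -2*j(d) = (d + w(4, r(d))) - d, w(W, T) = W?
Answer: -903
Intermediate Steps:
r(B) = B**2 + 7*B
j(d) = -2 (j(d) = -((d + 4) - d)/2 = -((4 + d) - d)/2 = -1/2*4 = -2)
21*(-41 + j(-3)) = 21*(-41 - 2) = 21*(-43) = -903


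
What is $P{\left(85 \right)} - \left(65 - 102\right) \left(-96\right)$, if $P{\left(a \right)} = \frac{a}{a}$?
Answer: $-3551$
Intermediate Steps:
$P{\left(a \right)} = 1$
$P{\left(85 \right)} - \left(65 - 102\right) \left(-96\right) = 1 - \left(65 - 102\right) \left(-96\right) = 1 - \left(-37\right) \left(-96\right) = 1 - 3552 = -3551$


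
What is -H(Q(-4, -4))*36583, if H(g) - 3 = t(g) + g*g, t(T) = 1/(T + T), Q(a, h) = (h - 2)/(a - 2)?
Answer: -329247/2 ≈ -1.6462e+5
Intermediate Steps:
Q(a, h) = (-2 + h)/(-2 + a)
t(T) = 1/(2*T)
H(g) = 3 + g² + 1/(2*g) (H(g) = 3 + (1/(2*g) + g*g) = 3 + (1/(2*g) + g²) = 3 + (g² + 1/(2*g)) = 3 + g² + 1/(2*g))
-H(Q(-4, -4))*36583 = -(3 + ((-2 - 4)/(-2 - 4))² + 1/(2*(((-2 - 4)/(-2 - 4)))))*36583 = -(3 + (-6/(-6))² + 1/(2*((-6/(-6)))))*36583 = -(3 + (-⅙*(-6))² + 1/(2*((-⅙*(-6)))))*36583 = -(3 + 1² + (½)/1)*36583 = -(3 + 1 + (½)*1)*36583 = -(3 + 1 + ½)*36583 = -1*9/2*36583 = -9/2*36583 = -329247/2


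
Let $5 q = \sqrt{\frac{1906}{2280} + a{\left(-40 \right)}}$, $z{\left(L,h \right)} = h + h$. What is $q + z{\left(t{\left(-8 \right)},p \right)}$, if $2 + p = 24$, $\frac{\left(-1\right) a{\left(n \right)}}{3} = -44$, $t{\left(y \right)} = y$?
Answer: $44 + \frac{\sqrt{43158405}}{2850} \approx 46.305$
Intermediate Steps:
$a{\left(n \right)} = 132$ ($a{\left(n \right)} = \left(-3\right) \left(-44\right) = 132$)
$p = 22$ ($p = -2 + 24 = 22$)
$z{\left(L,h \right)} = 2 h$
$q = \frac{\sqrt{43158405}}{2850}$ ($q = \frac{\sqrt{\frac{1906}{2280} + 132}}{5} = \frac{\sqrt{1906 \cdot \frac{1}{2280} + 132}}{5} = \frac{\sqrt{\frac{953}{1140} + 132}}{5} = \frac{\sqrt{\frac{151433}{1140}}}{5} = \frac{\frac{1}{570} \sqrt{43158405}}{5} = \frac{\sqrt{43158405}}{2850} \approx 2.3051$)
$q + z{\left(t{\left(-8 \right)},p \right)} = \frac{\sqrt{43158405}}{2850} + 2 \cdot 22 = \frac{\sqrt{43158405}}{2850} + 44 = 44 + \frac{\sqrt{43158405}}{2850}$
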